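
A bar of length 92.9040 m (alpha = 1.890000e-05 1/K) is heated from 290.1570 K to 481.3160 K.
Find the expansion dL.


dT = 191.1590 K
dL = 1.890000e-05 * 92.9040 * 191.1590 = 0.335653 m
L_final = 93.239653 m

dL = 0.335653 m


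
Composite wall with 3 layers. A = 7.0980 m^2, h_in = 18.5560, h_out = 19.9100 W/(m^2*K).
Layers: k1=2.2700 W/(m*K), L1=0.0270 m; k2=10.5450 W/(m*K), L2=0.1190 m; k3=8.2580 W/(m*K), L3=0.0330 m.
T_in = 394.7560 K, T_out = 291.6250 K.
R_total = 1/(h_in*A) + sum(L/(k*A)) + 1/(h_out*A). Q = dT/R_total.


R_conv_in = 1/(18.5560*7.0980) = 0.0076
R_1 = 0.0270/(2.2700*7.0980) = 0.0017
R_2 = 0.1190/(10.5450*7.0980) = 0.0016
R_3 = 0.0330/(8.2580*7.0980) = 0.0006
R_conv_out = 1/(19.9100*7.0980) = 0.0071
R_total = 0.0185 K/W
Q = 103.1310 / 0.0185 = 5575.5272 W

R_total = 0.0185 K/W, Q = 5575.5272 W


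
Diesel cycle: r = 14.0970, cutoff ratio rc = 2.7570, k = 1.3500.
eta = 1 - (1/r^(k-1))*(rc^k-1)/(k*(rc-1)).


r^(k-1) = 2.5246
rc^k = 3.9318
eta = 0.5104 = 51.0411%

51.0411%


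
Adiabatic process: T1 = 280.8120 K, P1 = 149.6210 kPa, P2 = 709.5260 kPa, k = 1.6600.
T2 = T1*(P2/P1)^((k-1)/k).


(k-1)/k = 0.3976
(P2/P1)^exp = 1.8568
T2 = 280.8120 * 1.8568 = 521.4073 K

521.4073 K


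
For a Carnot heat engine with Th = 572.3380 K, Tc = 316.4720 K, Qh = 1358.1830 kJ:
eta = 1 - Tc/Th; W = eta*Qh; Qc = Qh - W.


eta = 1 - 316.4720/572.3380 = 0.4471
W = 0.4471 * 1358.1830 = 607.1812 kJ
Qc = 1358.1830 - 607.1812 = 751.0018 kJ

eta = 44.7054%, W = 607.1812 kJ, Qc = 751.0018 kJ


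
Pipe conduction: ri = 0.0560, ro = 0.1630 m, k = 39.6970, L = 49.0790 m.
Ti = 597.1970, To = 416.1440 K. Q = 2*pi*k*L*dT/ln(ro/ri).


dT = 181.0530 K
ln(ro/ri) = 1.0684
Q = 2*pi*39.6970*49.0790*181.0530 / 1.0684 = 2074463.0926 W

2074463.0926 W


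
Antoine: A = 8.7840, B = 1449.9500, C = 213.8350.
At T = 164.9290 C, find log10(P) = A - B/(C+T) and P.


C+T = 378.7640
B/(C+T) = 3.8281
log10(P) = 8.7840 - 3.8281 = 4.9559
P = 10^4.9559 = 90342.2029 mmHg

90342.2029 mmHg


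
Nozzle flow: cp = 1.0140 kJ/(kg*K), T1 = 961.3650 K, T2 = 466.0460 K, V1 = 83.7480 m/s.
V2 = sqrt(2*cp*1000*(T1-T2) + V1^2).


dT = 495.3190 K
2*cp*1000*dT = 1004506.9320
V1^2 = 7013.7275
V2 = sqrt(1011520.6595) = 1005.7438 m/s

1005.7438 m/s


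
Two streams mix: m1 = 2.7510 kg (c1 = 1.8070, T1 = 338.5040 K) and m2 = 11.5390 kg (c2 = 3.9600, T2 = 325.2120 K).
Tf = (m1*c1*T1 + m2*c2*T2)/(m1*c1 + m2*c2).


num = 16543.1029
den = 50.6655
Tf = 326.5161 K

326.5161 K


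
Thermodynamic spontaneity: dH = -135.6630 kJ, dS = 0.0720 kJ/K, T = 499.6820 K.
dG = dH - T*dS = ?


T*dS = 499.6820 * 0.0720 = 35.9771 kJ
dG = -135.6630 - 35.9771 = -171.6401 kJ (spontaneous)

dG = -171.6401 kJ, spontaneous


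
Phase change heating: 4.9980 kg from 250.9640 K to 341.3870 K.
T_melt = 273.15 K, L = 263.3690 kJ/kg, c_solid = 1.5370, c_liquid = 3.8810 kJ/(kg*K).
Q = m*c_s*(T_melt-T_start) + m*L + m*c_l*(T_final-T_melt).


Q1 (sensible, solid) = 4.9980 * 1.5370 * 22.1860 = 170.4312 kJ
Q2 (latent) = 4.9980 * 263.3690 = 1316.3183 kJ
Q3 (sensible, liquid) = 4.9980 * 3.8810 * 68.2370 = 1323.6093 kJ
Q_total = 2810.3588 kJ

2810.3588 kJ


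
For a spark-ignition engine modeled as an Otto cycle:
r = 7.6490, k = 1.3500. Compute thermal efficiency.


r^(k-1) = 2.0383
eta = 1 - 1/2.0383 = 0.5094 = 50.9388%

50.9388%


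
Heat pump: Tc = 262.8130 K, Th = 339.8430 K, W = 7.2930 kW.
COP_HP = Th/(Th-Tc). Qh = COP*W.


COP = 339.8430 / 77.0300 = 4.4118
Qh = 4.4118 * 7.2930 = 32.1755 kW

COP = 4.4118, Qh = 32.1755 kW


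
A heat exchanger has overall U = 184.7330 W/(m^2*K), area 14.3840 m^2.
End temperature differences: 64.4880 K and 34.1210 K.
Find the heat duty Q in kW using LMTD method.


LMTD = 47.7044 K
Q = 184.7330 * 14.3840 * 47.7044 = 126760.0845 W = 126.7601 kW

126.7601 kW


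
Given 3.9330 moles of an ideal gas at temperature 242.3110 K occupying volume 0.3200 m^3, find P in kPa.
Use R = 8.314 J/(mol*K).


P = nRT/V = 3.9330 * 8.314 * 242.3110 / 0.3200
= 7923.3182 / 0.3200 = 24760.3693 Pa = 24.7604 kPa

24.7604 kPa


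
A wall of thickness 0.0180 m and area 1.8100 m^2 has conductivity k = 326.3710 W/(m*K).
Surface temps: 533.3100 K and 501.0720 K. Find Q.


dT = 32.2380 K
Q = 326.3710 * 1.8100 * 32.2380 / 0.0180 = 1058000.1344 W

1058000.1344 W


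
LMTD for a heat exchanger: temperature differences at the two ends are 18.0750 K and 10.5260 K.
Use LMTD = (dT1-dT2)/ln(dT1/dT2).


dT1/dT2 = 1.7172
ln(dT1/dT2) = 0.5407
LMTD = 7.5490 / 0.5407 = 13.9620 K

13.9620 K


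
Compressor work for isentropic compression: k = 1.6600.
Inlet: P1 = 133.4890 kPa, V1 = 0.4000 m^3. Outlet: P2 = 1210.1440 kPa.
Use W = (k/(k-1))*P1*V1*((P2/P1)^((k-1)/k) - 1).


(k-1)/k = 0.3976
(P2/P1)^exp = 2.4024
W = 2.5152 * 133.4890 * 0.4000 * (2.4024 - 1) = 188.3428 kJ

188.3428 kJ


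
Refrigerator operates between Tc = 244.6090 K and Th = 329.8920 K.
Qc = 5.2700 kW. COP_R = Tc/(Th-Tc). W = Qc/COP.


COP = 244.6090 / 85.2830 = 2.8682
W = 5.2700 / 2.8682 = 1.8374 kW

COP = 2.8682, W = 1.8374 kW


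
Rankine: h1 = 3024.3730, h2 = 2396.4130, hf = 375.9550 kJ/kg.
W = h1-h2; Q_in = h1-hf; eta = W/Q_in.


W = 627.9600 kJ/kg
Q_in = 2648.4180 kJ/kg
eta = 0.2371 = 23.7108%

eta = 23.7108%


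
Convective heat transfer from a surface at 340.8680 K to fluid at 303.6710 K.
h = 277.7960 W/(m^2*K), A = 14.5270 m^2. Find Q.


dT = 37.1970 K
Q = 277.7960 * 14.5270 * 37.1970 = 150110.0741 W

150110.0741 W


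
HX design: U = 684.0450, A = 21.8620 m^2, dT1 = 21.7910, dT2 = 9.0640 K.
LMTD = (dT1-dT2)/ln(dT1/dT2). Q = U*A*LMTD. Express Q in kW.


LMTD = 14.5089 K
Q = 684.0450 * 21.8620 * 14.5089 = 216974.4816 W = 216.9745 kW

216.9745 kW


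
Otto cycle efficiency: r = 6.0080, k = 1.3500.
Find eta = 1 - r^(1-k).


r^(k-1) = 1.8731
eta = 1 - 1/1.8731 = 0.4661 = 46.6119%

46.6119%


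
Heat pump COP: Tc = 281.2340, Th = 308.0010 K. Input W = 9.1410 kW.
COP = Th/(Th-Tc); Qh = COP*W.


COP = 308.0010 / 26.7670 = 11.5067
Qh = 11.5067 * 9.1410 = 105.1831 kW

COP = 11.5067, Qh = 105.1831 kW


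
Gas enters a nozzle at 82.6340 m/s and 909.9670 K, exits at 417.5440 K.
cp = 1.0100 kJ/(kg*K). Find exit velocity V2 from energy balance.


dT = 492.4230 K
2*cp*1000*dT = 994694.4600
V1^2 = 6828.3780
V2 = sqrt(1001522.8380) = 1000.7611 m/s

1000.7611 m/s


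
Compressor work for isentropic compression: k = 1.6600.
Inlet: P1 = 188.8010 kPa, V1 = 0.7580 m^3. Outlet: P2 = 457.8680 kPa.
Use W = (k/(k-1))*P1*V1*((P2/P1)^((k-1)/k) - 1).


(k-1)/k = 0.3976
(P2/P1)^exp = 1.4222
W = 2.5152 * 188.8010 * 0.7580 * (1.4222 - 1) = 151.9771 kJ

151.9771 kJ


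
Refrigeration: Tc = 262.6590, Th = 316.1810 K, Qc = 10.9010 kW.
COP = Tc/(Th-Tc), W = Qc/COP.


COP = 262.6590 / 53.5220 = 4.9075
W = 10.9010 / 4.9075 = 2.2213 kW

COP = 4.9075, W = 2.2213 kW


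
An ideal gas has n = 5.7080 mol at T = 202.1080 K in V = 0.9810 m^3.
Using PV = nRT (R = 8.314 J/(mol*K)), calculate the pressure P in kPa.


P = nRT/V = 5.7080 * 8.314 * 202.1080 / 0.9810
= 9591.3003 / 0.9810 = 9777.0645 Pa = 9.7771 kPa

9.7771 kPa


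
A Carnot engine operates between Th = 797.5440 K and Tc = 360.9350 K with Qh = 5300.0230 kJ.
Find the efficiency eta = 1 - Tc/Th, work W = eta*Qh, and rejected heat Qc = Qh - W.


eta = 1 - 360.9350/797.5440 = 0.5474
W = 0.5474 * 5300.0230 = 2901.4546 kJ
Qc = 5300.0230 - 2901.4546 = 2398.5684 kJ

eta = 54.7442%, W = 2901.4546 kJ, Qc = 2398.5684 kJ


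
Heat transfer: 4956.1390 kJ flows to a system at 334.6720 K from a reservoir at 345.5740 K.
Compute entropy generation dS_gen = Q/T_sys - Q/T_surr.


dS_sys = 4956.1390/334.6720 = 14.8089 kJ/K
dS_surr = -4956.1390/345.5740 = -14.3418 kJ/K
dS_gen = 14.8089 - 14.3418 = 0.4672 kJ/K (irreversible)

dS_gen = 0.4672 kJ/K, irreversible


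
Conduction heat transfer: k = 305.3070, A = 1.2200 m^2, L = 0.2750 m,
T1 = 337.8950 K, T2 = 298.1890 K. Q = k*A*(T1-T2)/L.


dT = 39.7060 K
Q = 305.3070 * 1.2200 * 39.7060 / 0.2750 = 53779.9058 W

53779.9058 W


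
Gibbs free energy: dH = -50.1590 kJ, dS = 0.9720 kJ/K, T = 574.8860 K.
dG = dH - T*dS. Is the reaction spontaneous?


T*dS = 574.8860 * 0.9720 = 558.7892 kJ
dG = -50.1590 - 558.7892 = -608.9482 kJ (spontaneous)

dG = -608.9482 kJ, spontaneous


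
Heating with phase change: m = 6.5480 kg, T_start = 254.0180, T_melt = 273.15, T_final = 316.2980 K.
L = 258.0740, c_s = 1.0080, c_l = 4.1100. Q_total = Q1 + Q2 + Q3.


Q1 (sensible, solid) = 6.5480 * 1.0080 * 19.1320 = 126.2785 kJ
Q2 (latent) = 6.5480 * 258.0740 = 1689.8686 kJ
Q3 (sensible, liquid) = 6.5480 * 4.1100 * 43.1480 = 1161.2111 kJ
Q_total = 2977.3582 kJ

2977.3582 kJ


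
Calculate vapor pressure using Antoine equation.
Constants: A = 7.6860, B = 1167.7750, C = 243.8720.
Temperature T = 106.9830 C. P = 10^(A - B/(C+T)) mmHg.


C+T = 350.8550
B/(C+T) = 3.3284
log10(P) = 7.6860 - 3.3284 = 4.3576
P = 10^4.3576 = 22784.0398 mmHg

22784.0398 mmHg


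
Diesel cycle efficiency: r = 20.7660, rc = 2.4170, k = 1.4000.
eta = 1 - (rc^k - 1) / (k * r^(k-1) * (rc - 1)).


r^(k-1) = 3.3647
rc^k = 3.4402
eta = 0.6344 = 63.4412%

63.4412%


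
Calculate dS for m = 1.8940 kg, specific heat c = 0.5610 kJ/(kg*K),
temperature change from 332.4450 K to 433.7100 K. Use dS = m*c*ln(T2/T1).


T2/T1 = 1.3046
ln(T2/T1) = 0.2659
dS = 1.8940 * 0.5610 * 0.2659 = 0.2825 kJ/K

0.2825 kJ/K


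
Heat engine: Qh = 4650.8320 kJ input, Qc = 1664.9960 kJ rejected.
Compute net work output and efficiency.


W = 4650.8320 - 1664.9960 = 2985.8360 kJ
eta = 2985.8360 / 4650.8320 = 0.6420 = 64.2000%

W = 2985.8360 kJ, eta = 64.2000%


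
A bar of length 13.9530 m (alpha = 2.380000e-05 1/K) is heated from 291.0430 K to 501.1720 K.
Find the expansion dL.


dT = 210.1290 K
dL = 2.380000e-05 * 13.9530 * 210.1290 = 0.069780 m
L_final = 14.022780 m

dL = 0.069780 m


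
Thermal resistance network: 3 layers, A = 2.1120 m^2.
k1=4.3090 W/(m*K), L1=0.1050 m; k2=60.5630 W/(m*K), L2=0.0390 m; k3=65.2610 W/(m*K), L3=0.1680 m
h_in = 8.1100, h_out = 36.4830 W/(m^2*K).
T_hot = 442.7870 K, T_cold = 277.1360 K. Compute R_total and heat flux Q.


R_conv_in = 1/(8.1100*2.1120) = 0.0584
R_1 = 0.1050/(4.3090*2.1120) = 0.0115
R_2 = 0.0390/(60.5630*2.1120) = 0.0003
R_3 = 0.1680/(65.2610*2.1120) = 0.0012
R_conv_out = 1/(36.4830*2.1120) = 0.0130
R_total = 0.0844 K/W
Q = 165.6510 / 0.0844 = 1962.1653 W

R_total = 0.0844 K/W, Q = 1962.1653 W


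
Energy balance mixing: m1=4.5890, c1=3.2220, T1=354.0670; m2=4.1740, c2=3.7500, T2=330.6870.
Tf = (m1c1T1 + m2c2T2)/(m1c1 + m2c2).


num = 10411.2272
den = 30.4383
Tf = 342.0441 K

342.0441 K


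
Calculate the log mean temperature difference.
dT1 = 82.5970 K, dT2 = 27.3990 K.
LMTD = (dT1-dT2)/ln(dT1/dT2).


dT1/dT2 = 3.0146
ln(dT1/dT2) = 1.1035
LMTD = 55.1980 / 1.1035 = 50.0223 K

50.0223 K


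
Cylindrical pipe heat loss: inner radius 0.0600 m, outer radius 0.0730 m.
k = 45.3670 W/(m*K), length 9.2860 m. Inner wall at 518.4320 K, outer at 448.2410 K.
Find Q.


dT = 70.1910 K
ln(ro/ri) = 0.1961
Q = 2*pi*45.3670*9.2860*70.1910 / 0.1961 = 947369.7095 W

947369.7095 W


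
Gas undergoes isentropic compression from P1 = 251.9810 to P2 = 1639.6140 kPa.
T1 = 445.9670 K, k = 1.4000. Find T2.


(k-1)/k = 0.2857
(P2/P1)^exp = 1.7076
T2 = 445.9670 * 1.7076 = 761.5444 K

761.5444 K


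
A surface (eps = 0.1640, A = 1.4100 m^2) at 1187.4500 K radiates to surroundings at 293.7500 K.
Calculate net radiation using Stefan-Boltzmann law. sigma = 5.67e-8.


T^4 = 1.9882e+12
Tsurr^4 = 7.4458e+09
Q = 0.1640 * 5.67e-8 * 1.4100 * 1.9808e+12 = 25970.3539 W

25970.3539 W


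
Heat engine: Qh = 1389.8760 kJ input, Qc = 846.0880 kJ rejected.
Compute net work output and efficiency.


W = 1389.8760 - 846.0880 = 543.7880 kJ
eta = 543.7880 / 1389.8760 = 0.3912 = 39.1249%

W = 543.7880 kJ, eta = 39.1249%


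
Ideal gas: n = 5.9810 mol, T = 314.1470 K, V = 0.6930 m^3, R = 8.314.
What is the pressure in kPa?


P = nRT/V = 5.9810 * 8.314 * 314.1470 / 0.6930
= 15621.2844 / 0.6930 = 22541.5359 Pa = 22.5415 kPa

22.5415 kPa


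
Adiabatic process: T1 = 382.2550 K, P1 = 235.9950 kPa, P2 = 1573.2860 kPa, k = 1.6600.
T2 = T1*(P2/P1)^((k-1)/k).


(k-1)/k = 0.3976
(P2/P1)^exp = 2.1261
T2 = 382.2550 * 2.1261 = 812.6992 K

812.6992 K


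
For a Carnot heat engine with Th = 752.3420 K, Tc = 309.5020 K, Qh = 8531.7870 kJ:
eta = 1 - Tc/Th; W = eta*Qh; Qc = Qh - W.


eta = 1 - 309.5020/752.3420 = 0.5886
W = 0.5886 * 8531.7870 = 5021.9402 kJ
Qc = 8531.7870 - 5021.9402 = 3509.8468 kJ

eta = 58.8615%, W = 5021.9402 kJ, Qc = 3509.8468 kJ


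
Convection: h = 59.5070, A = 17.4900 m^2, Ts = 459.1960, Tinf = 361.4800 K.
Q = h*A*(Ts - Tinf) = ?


dT = 97.7160 K
Q = 59.5070 * 17.4900 * 97.7160 = 101700.6073 W

101700.6073 W


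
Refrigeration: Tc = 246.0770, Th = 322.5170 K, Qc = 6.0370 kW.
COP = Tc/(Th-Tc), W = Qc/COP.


COP = 246.0770 / 76.4400 = 3.2192
W = 6.0370 / 3.2192 = 1.8753 kW

COP = 3.2192, W = 1.8753 kW


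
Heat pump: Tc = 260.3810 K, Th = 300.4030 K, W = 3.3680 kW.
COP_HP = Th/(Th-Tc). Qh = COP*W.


COP = 300.4030 / 40.0220 = 7.5059
Qh = 7.5059 * 3.3680 = 25.2800 kW

COP = 7.5059, Qh = 25.2800 kW


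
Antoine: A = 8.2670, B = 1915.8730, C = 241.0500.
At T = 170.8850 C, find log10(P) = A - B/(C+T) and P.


C+T = 411.9350
B/(C+T) = 4.6509
log10(P) = 8.2670 - 4.6509 = 3.6161
P = 10^3.6161 = 4131.3221 mmHg

4131.3221 mmHg


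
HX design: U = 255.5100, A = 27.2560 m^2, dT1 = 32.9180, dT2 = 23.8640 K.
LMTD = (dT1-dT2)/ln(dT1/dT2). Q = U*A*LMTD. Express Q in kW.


LMTD = 28.1487 K
Q = 255.5100 * 27.2560 * 28.1487 = 196032.8632 W = 196.0329 kW

196.0329 kW


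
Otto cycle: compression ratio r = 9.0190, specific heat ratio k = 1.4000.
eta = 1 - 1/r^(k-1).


r^(k-1) = 2.4103
eta = 1 - 1/2.4103 = 0.5851 = 58.5106%

58.5106%


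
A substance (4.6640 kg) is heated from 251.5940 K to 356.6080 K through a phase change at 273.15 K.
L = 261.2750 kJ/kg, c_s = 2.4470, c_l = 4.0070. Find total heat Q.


Q1 (sensible, solid) = 4.6640 * 2.4470 * 21.5560 = 246.0145 kJ
Q2 (latent) = 4.6640 * 261.2750 = 1218.5866 kJ
Q3 (sensible, liquid) = 4.6640 * 4.0070 * 83.4580 = 1559.7172 kJ
Q_total = 3024.3183 kJ

3024.3183 kJ


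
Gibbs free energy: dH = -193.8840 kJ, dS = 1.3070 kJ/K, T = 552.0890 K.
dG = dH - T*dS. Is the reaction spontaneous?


T*dS = 552.0890 * 1.3070 = 721.5803 kJ
dG = -193.8840 - 721.5803 = -915.4643 kJ (spontaneous)

dG = -915.4643 kJ, spontaneous


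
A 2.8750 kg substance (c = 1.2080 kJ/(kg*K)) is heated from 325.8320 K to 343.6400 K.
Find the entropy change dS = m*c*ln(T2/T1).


T2/T1 = 1.0547
ln(T2/T1) = 0.0532
dS = 2.8750 * 1.2080 * 0.0532 = 0.1848 kJ/K

0.1848 kJ/K


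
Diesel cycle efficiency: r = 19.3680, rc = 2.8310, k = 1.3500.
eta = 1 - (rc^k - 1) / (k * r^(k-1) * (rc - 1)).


r^(k-1) = 2.8215
rc^k = 4.0749
eta = 0.5591 = 55.9109%

55.9109%


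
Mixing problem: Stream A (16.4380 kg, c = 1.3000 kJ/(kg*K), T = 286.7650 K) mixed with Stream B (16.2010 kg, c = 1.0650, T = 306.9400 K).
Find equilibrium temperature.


num = 11423.9587
den = 38.6235
Tf = 295.7777 K

295.7777 K


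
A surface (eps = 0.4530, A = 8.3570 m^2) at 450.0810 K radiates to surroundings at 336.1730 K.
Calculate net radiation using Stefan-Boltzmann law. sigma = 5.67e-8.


T^4 = 4.1036e+10
Tsurr^4 = 1.2772e+10
Q = 0.4530 * 5.67e-8 * 8.3570 * 2.8264e+10 = 6066.8796 W

6066.8796 W


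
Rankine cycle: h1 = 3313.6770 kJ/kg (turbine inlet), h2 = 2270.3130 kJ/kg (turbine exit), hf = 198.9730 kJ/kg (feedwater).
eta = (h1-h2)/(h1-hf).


W = 1043.3640 kJ/kg
Q_in = 3114.7040 kJ/kg
eta = 0.3350 = 33.4980%

eta = 33.4980%


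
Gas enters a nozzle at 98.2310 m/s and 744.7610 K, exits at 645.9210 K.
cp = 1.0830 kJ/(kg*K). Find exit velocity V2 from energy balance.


dT = 98.8400 K
2*cp*1000*dT = 214087.4400
V1^2 = 9649.3294
V2 = sqrt(223736.7694) = 473.0082 m/s

473.0082 m/s


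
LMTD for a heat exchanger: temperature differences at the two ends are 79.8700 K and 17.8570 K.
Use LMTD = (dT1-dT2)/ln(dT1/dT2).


dT1/dT2 = 4.4728
ln(dT1/dT2) = 1.4980
LMTD = 62.0130 / 1.4980 = 41.3971 K

41.3971 K


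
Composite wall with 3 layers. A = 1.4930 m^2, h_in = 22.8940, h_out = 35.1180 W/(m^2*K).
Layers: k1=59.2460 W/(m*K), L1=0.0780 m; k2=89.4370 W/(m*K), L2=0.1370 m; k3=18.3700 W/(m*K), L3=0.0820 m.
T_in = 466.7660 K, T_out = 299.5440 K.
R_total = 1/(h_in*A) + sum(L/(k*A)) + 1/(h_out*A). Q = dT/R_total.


R_conv_in = 1/(22.8940*1.4930) = 0.0293
R_1 = 0.0780/(59.2460*1.4930) = 0.0009
R_2 = 0.1370/(89.4370*1.4930) = 0.0010
R_3 = 0.0820/(18.3700*1.4930) = 0.0030
R_conv_out = 1/(35.1180*1.4930) = 0.0191
R_total = 0.0532 K/W
Q = 167.2220 / 0.0532 = 3141.7067 W

R_total = 0.0532 K/W, Q = 3141.7067 W


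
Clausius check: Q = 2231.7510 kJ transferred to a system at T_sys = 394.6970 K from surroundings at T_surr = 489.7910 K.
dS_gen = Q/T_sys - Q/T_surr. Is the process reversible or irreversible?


dS_sys = 2231.7510/394.6970 = 5.6543 kJ/K
dS_surr = -2231.7510/489.7910 = -4.5565 kJ/K
dS_gen = 5.6543 - 4.5565 = 1.0978 kJ/K (irreversible)

dS_gen = 1.0978 kJ/K, irreversible


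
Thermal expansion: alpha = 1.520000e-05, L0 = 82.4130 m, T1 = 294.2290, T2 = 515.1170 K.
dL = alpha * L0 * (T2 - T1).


dT = 220.8880 K
dL = 1.520000e-05 * 82.4130 * 220.8880 = 0.276701 m
L_final = 82.689701 m

dL = 0.276701 m


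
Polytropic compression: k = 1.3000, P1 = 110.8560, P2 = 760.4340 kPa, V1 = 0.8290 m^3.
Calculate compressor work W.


(k-1)/k = 0.2308
(P2/P1)^exp = 1.5595
W = 4.3333 * 110.8560 * 0.8290 * (1.5595 - 1) = 222.8213 kJ

222.8213 kJ


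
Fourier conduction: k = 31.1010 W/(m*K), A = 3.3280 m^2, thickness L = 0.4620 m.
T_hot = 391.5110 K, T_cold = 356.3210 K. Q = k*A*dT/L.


dT = 35.1900 K
Q = 31.1010 * 3.3280 * 35.1900 / 0.4620 = 7883.7885 W

7883.7885 W


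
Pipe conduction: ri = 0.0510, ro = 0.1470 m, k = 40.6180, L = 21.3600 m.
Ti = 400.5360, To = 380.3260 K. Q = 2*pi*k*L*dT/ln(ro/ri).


dT = 20.2100 K
ln(ro/ri) = 1.0586
Q = 2*pi*40.6180*21.3600*20.2100 / 1.0586 = 104071.3583 W

104071.3583 W


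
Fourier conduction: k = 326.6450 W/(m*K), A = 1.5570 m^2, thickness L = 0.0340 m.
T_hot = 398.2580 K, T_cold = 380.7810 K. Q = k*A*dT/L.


dT = 17.4770 K
Q = 326.6450 * 1.5570 * 17.4770 / 0.0340 = 261428.2986 W

261428.2986 W


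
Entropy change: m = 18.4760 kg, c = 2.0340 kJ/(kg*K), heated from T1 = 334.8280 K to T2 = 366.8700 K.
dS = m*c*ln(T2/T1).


T2/T1 = 1.0957
ln(T2/T1) = 0.0914
dS = 18.4760 * 2.0340 * 0.0914 = 3.4345 kJ/K

3.4345 kJ/K


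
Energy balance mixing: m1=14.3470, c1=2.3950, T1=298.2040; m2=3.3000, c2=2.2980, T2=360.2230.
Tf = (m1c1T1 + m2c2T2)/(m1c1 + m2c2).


num = 12978.3221
den = 41.9445
Tf = 309.4168 K

309.4168 K


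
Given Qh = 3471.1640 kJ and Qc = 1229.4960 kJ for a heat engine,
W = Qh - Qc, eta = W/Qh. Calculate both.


W = 3471.1640 - 1229.4960 = 2241.6680 kJ
eta = 2241.6680 / 3471.1640 = 0.6458 = 64.5797%

W = 2241.6680 kJ, eta = 64.5797%


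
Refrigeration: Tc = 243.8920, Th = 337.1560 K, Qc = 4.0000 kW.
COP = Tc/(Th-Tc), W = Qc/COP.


COP = 243.8920 / 93.2640 = 2.6151
W = 4.0000 / 2.6151 = 1.5296 kW

COP = 2.6151, W = 1.5296 kW


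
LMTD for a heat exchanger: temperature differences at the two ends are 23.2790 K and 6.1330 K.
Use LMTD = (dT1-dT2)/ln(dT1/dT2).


dT1/dT2 = 3.7957
ln(dT1/dT2) = 1.3339
LMTD = 17.1460 / 1.3339 = 12.8543 K

12.8543 K


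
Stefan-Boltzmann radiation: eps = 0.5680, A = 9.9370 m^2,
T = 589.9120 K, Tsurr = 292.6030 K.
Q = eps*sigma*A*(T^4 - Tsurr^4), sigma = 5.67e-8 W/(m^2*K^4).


T^4 = 1.2110e+11
Tsurr^4 = 7.3302e+09
Q = 0.5680 * 5.67e-8 * 9.9370 * 1.1377e+11 = 36409.8436 W

36409.8436 W


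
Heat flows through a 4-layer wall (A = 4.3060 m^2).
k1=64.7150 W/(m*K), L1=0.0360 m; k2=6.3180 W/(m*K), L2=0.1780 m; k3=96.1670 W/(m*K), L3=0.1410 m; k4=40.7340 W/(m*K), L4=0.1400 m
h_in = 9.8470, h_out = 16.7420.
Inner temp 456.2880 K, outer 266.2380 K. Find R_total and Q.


R_conv_in = 1/(9.8470*4.3060) = 0.0236
R_1 = 0.0360/(64.7150*4.3060) = 0.0001
R_2 = 0.1780/(6.3180*4.3060) = 0.0065
R_3 = 0.1410/(96.1670*4.3060) = 0.0003
R_4 = 0.1400/(40.7340*4.3060) = 0.0008
R_conv_out = 1/(16.7420*4.3060) = 0.0139
R_total = 0.0453 K/W
Q = 190.0500 / 0.0453 = 4198.4877 W

R_total = 0.0453 K/W, Q = 4198.4877 W


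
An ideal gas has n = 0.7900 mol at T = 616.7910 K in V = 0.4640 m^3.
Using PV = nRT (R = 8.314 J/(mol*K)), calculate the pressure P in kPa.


P = nRT/V = 0.7900 * 8.314 * 616.7910 / 0.4640
= 4051.1203 / 0.4640 = 8730.8627 Pa = 8.7309 kPa

8.7309 kPa


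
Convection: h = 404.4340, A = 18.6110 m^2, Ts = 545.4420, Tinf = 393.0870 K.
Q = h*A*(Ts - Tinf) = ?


dT = 152.3550 K
Q = 404.4340 * 18.6110 * 152.3550 = 1146764.0755 W

1146764.0755 W


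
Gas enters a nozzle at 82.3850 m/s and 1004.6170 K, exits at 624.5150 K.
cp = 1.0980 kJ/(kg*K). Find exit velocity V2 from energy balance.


dT = 380.1020 K
2*cp*1000*dT = 834703.9920
V1^2 = 6787.2882
V2 = sqrt(841491.2802) = 917.3283 m/s

917.3283 m/s


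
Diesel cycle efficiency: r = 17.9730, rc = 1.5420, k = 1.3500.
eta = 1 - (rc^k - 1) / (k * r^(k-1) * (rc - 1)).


r^(k-1) = 2.7486
rc^k = 1.7944
eta = 0.6050 = 60.5018%

60.5018%


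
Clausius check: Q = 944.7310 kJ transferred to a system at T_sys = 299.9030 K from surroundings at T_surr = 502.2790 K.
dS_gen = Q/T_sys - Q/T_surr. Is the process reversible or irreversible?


dS_sys = 944.7310/299.9030 = 3.1501 kJ/K
dS_surr = -944.7310/502.2790 = -1.8809 kJ/K
dS_gen = 3.1501 - 1.8809 = 1.2692 kJ/K (irreversible)

dS_gen = 1.2692 kJ/K, irreversible


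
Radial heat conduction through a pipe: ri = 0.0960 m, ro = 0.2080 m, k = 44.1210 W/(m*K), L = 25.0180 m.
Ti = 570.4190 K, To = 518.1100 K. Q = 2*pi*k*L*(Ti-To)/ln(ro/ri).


dT = 52.3090 K
ln(ro/ri) = 0.7732
Q = 2*pi*44.1210*25.0180*52.3090 / 0.7732 = 469210.8602 W

469210.8602 W


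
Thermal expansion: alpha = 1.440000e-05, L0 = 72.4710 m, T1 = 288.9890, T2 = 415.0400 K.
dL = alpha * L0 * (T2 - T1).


dT = 126.0510 K
dL = 1.440000e-05 * 72.4710 * 126.0510 = 0.131545 m
L_final = 72.602545 m

dL = 0.131545 m


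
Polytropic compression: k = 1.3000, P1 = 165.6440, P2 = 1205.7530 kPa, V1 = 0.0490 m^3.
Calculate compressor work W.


(k-1)/k = 0.2308
(P2/P1)^exp = 1.5810
W = 4.3333 * 165.6440 * 0.0490 * (1.5810 - 1) = 20.4361 kJ

20.4361 kJ


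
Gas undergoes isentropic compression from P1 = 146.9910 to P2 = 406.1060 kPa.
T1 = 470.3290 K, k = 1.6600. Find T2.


(k-1)/k = 0.3976
(P2/P1)^exp = 1.4979
T2 = 470.3290 * 1.4979 = 704.4947 K

704.4947 K


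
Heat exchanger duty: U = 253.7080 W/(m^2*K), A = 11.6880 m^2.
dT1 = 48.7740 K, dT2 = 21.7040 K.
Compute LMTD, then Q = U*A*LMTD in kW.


LMTD = 33.4321 K
Q = 253.7080 * 11.6880 * 33.4321 = 99137.5193 W = 99.1375 kW

99.1375 kW


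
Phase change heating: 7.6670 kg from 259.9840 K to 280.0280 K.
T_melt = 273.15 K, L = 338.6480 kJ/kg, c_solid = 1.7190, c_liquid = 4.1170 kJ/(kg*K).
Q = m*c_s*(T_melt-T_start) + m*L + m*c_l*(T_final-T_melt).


Q1 (sensible, solid) = 7.6670 * 1.7190 * 13.1660 = 173.5223 kJ
Q2 (latent) = 7.6670 * 338.6480 = 2596.4142 kJ
Q3 (sensible, liquid) = 7.6670 * 4.1170 * 6.8780 = 217.1043 kJ
Q_total = 2987.0408 kJ

2987.0408 kJ


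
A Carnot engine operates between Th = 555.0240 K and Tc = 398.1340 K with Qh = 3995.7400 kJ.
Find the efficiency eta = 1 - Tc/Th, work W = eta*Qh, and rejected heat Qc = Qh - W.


eta = 1 - 398.1340/555.0240 = 0.2827
W = 0.2827 * 3995.7400 = 1129.4857 kJ
Qc = 3995.7400 - 1129.4857 = 2866.2543 kJ

eta = 28.2672%, W = 1129.4857 kJ, Qc = 2866.2543 kJ


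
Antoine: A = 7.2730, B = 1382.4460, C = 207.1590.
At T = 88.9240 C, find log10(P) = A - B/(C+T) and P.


C+T = 296.0830
B/(C+T) = 4.6691
log10(P) = 7.2730 - 4.6691 = 2.6039
P = 10^2.6039 = 401.6831 mmHg

401.6831 mmHg


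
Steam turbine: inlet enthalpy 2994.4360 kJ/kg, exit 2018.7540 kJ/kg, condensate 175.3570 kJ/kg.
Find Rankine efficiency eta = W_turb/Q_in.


W = 975.6820 kJ/kg
Q_in = 2819.0790 kJ/kg
eta = 0.3461 = 34.6100%

eta = 34.6100%


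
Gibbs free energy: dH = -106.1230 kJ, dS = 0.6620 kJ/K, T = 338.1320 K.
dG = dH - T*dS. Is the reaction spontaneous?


T*dS = 338.1320 * 0.6620 = 223.8434 kJ
dG = -106.1230 - 223.8434 = -329.9664 kJ (spontaneous)

dG = -329.9664 kJ, spontaneous


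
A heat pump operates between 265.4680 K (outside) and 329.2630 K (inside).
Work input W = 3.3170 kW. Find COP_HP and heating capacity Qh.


COP = 329.2630 / 63.7950 = 5.1613
Qh = 5.1613 * 3.3170 = 17.1199 kW

COP = 5.1613, Qh = 17.1199 kW


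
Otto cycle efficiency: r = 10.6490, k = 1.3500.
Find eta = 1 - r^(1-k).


r^(k-1) = 2.2885
eta = 1 - 1/2.2885 = 0.5630 = 56.3040%

56.3040%


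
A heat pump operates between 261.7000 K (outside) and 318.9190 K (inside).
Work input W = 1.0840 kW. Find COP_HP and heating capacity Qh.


COP = 318.9190 / 57.2190 = 5.5737
Qh = 5.5737 * 1.0840 = 6.0418 kW

COP = 5.5737, Qh = 6.0418 kW


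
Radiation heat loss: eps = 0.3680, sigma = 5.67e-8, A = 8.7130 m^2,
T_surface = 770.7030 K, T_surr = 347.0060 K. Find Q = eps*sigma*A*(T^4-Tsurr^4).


T^4 = 3.5282e+11
Tsurr^4 = 1.4499e+10
Q = 0.3680 * 5.67e-8 * 8.7130 * 3.3832e+11 = 61506.6271 W

61506.6271 W


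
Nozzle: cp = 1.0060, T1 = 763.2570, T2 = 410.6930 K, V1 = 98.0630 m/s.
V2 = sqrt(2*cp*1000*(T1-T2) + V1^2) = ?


dT = 352.5640 K
2*cp*1000*dT = 709358.7680
V1^2 = 9616.3520
V2 = sqrt(718975.1200) = 847.9240 m/s

847.9240 m/s


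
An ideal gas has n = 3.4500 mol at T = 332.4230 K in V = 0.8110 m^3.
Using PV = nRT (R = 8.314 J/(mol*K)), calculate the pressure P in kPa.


P = nRT/V = 3.4500 * 8.314 * 332.4230 / 0.8110
= 9534.9886 / 0.8110 = 11757.0760 Pa = 11.7571 kPa

11.7571 kPa


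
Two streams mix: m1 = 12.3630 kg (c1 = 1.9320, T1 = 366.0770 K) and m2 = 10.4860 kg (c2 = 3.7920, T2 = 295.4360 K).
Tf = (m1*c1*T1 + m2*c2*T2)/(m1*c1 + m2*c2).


num = 20491.2605
den = 63.6482
Tf = 321.9455 K

321.9455 K


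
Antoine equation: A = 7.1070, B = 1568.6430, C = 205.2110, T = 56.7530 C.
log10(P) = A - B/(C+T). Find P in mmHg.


C+T = 261.9640
B/(C+T) = 5.9880
log10(P) = 7.1070 - 5.9880 = 1.1190
P = 10^1.1190 = 13.1520 mmHg

13.1520 mmHg


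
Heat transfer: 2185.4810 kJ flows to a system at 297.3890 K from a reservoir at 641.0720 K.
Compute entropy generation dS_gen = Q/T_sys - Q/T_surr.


dS_sys = 2185.4810/297.3890 = 7.3489 kJ/K
dS_surr = -2185.4810/641.0720 = -3.4091 kJ/K
dS_gen = 7.3489 - 3.4091 = 3.9398 kJ/K (irreversible)

dS_gen = 3.9398 kJ/K, irreversible


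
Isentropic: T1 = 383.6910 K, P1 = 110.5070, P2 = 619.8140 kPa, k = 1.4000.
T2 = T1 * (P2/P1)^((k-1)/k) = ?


(k-1)/k = 0.2857
(P2/P1)^exp = 1.6367
T2 = 383.6910 * 1.6367 = 627.9787 K

627.9787 K


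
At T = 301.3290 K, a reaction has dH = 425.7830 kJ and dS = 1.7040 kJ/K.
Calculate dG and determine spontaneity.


T*dS = 301.3290 * 1.7040 = 513.4646 kJ
dG = 425.7830 - 513.4646 = -87.6816 kJ (spontaneous)

dG = -87.6816 kJ, spontaneous


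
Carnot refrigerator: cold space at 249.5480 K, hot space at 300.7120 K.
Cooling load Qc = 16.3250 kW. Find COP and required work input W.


COP = 249.5480 / 51.1640 = 4.8774
W = 16.3250 / 4.8774 = 3.3471 kW

COP = 4.8774, W = 3.3471 kW


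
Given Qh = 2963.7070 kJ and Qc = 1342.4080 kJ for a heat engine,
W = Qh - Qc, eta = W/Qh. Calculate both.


W = 2963.7070 - 1342.4080 = 1621.2990 kJ
eta = 1621.2990 / 2963.7070 = 0.5471 = 54.7051%

W = 1621.2990 kJ, eta = 54.7051%


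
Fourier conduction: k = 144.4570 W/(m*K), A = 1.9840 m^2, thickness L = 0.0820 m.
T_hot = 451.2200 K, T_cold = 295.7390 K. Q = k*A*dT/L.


dT = 155.4810 K
Q = 144.4570 * 1.9840 * 155.4810 / 0.0820 = 543430.1528 W

543430.1528 W


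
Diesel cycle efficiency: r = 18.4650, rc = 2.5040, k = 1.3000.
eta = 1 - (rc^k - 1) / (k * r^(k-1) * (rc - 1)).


r^(k-1) = 2.3983
rc^k = 3.2978
eta = 0.5100 = 50.9977%

50.9977%


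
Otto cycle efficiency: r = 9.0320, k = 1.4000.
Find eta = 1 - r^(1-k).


r^(k-1) = 2.4116
eta = 1 - 1/2.4116 = 0.5853 = 58.5345%

58.5345%


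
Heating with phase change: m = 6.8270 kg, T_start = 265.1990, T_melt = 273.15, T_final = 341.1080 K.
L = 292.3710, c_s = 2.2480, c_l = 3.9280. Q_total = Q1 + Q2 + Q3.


Q1 (sensible, solid) = 6.8270 * 2.2480 * 7.9510 = 122.0248 kJ
Q2 (latent) = 6.8270 * 292.3710 = 1996.0168 kJ
Q3 (sensible, liquid) = 6.8270 * 3.9280 * 67.9580 = 1822.3927 kJ
Q_total = 3940.4343 kJ

3940.4343 kJ


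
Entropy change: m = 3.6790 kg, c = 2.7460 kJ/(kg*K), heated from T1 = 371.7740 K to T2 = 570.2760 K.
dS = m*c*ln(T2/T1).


T2/T1 = 1.5339
ln(T2/T1) = 0.4278
dS = 3.6790 * 2.7460 * 0.4278 = 4.3222 kJ/K

4.3222 kJ/K


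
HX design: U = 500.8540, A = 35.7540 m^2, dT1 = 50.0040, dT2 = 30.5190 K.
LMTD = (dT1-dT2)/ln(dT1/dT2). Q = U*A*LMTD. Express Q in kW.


LMTD = 39.4630 K
Q = 500.8540 * 35.7540 * 39.4630 = 706685.1267 W = 706.6851 kW

706.6851 kW


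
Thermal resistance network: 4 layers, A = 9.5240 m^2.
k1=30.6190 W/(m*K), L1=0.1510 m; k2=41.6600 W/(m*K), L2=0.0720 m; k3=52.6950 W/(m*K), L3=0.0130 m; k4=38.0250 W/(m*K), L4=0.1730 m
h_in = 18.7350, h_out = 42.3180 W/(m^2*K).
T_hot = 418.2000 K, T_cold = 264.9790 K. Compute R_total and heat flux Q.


R_conv_in = 1/(18.7350*9.5240) = 0.0056
R_1 = 0.1510/(30.6190*9.5240) = 0.0005
R_2 = 0.0720/(41.6600*9.5240) = 0.0002
R_3 = 0.0130/(52.6950*9.5240) = 2.5903e-05
R_4 = 0.1730/(38.0250*9.5240) = 0.0005
R_conv_out = 1/(42.3180*9.5240) = 0.0025
R_total = 0.0093 K/W
Q = 153.2210 / 0.0093 = 16495.9305 W

R_total = 0.0093 K/W, Q = 16495.9305 W


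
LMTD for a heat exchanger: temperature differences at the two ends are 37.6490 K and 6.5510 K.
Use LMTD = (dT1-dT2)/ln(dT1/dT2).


dT1/dT2 = 5.7471
ln(dT1/dT2) = 1.7487
LMTD = 31.0980 / 1.7487 = 17.7836 K

17.7836 K


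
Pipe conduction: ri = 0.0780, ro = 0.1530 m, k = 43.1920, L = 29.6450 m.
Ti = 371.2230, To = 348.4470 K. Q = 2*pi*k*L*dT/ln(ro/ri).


dT = 22.7760 K
ln(ro/ri) = 0.6737
Q = 2*pi*43.1920*29.6450*22.7760 / 0.6737 = 271973.6245 W

271973.6245 W


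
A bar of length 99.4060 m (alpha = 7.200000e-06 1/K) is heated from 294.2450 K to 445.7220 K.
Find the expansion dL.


dT = 151.4770 K
dL = 7.200000e-06 * 99.4060 * 151.4770 = 0.108416 m
L_final = 99.514416 m

dL = 0.108416 m


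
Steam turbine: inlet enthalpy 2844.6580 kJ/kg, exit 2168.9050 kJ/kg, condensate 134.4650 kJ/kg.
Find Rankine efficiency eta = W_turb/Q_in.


W = 675.7530 kJ/kg
Q_in = 2710.1930 kJ/kg
eta = 0.2493 = 24.9338%

eta = 24.9338%


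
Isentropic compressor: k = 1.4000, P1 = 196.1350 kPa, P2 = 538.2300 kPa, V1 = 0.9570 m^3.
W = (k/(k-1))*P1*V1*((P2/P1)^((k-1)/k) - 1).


(k-1)/k = 0.2857
(P2/P1)^exp = 1.3343
W = 3.5000 * 196.1350 * 0.9570 * (1.3343 - 1) = 219.6345 kJ

219.6345 kJ


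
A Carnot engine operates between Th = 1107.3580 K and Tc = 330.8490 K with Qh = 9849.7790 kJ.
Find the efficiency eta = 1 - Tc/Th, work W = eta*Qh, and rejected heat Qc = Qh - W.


eta = 1 - 330.8490/1107.3580 = 0.7012
W = 0.7012 * 9849.7790 = 6906.9281 kJ
Qc = 9849.7790 - 6906.9281 = 2942.8509 kJ

eta = 70.1227%, W = 6906.9281 kJ, Qc = 2942.8509 kJ


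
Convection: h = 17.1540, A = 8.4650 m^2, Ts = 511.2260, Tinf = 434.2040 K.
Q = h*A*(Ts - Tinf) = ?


dT = 77.0220 K
Q = 17.1540 * 8.4650 * 77.0220 = 11184.2576 W

11184.2576 W


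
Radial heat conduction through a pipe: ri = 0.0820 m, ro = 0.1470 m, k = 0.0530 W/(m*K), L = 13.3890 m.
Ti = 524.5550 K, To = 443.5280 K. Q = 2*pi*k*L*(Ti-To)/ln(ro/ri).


dT = 81.0270 K
ln(ro/ri) = 0.5837
Q = 2*pi*0.0530*13.3890*81.0270 / 0.5837 = 618.9193 W

618.9193 W


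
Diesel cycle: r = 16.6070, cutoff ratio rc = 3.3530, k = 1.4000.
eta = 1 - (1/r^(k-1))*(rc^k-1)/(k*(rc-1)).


r^(k-1) = 3.0769
rc^k = 5.4401
eta = 0.5619 = 56.1947%

56.1947%


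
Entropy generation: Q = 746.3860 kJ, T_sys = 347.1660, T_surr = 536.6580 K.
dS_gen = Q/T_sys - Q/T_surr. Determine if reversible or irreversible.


dS_sys = 746.3860/347.1660 = 2.1499 kJ/K
dS_surr = -746.3860/536.6580 = -1.3908 kJ/K
dS_gen = 2.1499 - 1.3908 = 0.7591 kJ/K (irreversible)

dS_gen = 0.7591 kJ/K, irreversible


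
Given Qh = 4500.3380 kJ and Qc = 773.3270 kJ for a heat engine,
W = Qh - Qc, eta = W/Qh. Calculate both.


W = 4500.3380 - 773.3270 = 3727.0110 kJ
eta = 3727.0110 / 4500.3380 = 0.8282 = 82.8162%

W = 3727.0110 kJ, eta = 82.8162%


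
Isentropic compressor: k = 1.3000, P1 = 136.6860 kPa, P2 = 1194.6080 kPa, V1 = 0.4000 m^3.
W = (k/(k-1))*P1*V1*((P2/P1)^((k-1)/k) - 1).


(k-1)/k = 0.2308
(P2/P1)^exp = 1.6492
W = 4.3333 * 136.6860 * 0.4000 * (1.6492 - 1) = 153.8066 kJ

153.8066 kJ


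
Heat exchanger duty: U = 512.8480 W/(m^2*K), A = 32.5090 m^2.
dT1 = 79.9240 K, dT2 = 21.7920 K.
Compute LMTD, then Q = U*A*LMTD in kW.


LMTD = 44.7330 K
Q = 512.8480 * 32.5090 * 44.7330 = 745796.1629 W = 745.7962 kW

745.7962 kW


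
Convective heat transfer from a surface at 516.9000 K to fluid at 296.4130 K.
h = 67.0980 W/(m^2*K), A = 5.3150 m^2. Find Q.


dT = 220.4870 K
Q = 67.0980 * 5.3150 * 220.4870 = 78631.3682 W

78631.3682 W


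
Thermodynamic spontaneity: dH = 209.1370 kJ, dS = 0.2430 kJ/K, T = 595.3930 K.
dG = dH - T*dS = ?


T*dS = 595.3930 * 0.2430 = 144.6805 kJ
dG = 209.1370 - 144.6805 = 64.4565 kJ (non-spontaneous)

dG = 64.4565 kJ, non-spontaneous


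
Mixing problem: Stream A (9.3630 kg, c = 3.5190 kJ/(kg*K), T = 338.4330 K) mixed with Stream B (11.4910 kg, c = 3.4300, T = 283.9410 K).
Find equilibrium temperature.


num = 22342.1123
den = 72.3625
Tf = 308.7525 K

308.7525 K


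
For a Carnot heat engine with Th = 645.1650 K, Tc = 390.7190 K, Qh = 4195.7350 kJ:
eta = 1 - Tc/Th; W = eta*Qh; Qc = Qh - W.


eta = 1 - 390.7190/645.1650 = 0.3944
W = 0.3944 * 4195.7350 = 1654.7519 kJ
Qc = 4195.7350 - 1654.7519 = 2540.9831 kJ

eta = 39.4389%, W = 1654.7519 kJ, Qc = 2540.9831 kJ


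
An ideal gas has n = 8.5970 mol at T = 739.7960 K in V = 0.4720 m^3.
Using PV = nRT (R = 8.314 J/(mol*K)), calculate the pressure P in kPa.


P = nRT/V = 8.5970 * 8.314 * 739.7960 / 0.4720
= 52877.2579 / 0.4720 = 112028.0888 Pa = 112.0281 kPa

112.0281 kPa


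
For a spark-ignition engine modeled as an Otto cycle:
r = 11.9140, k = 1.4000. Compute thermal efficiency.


r^(k-1) = 2.6942
eta = 1 - 1/2.6942 = 0.6288 = 62.8827%

62.8827%


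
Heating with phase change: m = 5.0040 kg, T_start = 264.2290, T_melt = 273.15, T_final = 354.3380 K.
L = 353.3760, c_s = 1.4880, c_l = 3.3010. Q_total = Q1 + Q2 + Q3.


Q1 (sensible, solid) = 5.0040 * 1.4880 * 8.9210 = 66.4253 kJ
Q2 (latent) = 5.0040 * 353.3760 = 1768.2935 kJ
Q3 (sensible, liquid) = 5.0040 * 3.3010 * 81.1880 = 1341.0799 kJ
Q_total = 3175.7988 kJ

3175.7988 kJ


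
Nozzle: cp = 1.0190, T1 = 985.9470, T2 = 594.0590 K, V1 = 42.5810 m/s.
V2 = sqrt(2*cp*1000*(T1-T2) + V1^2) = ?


dT = 391.8880 K
2*cp*1000*dT = 798667.7440
V1^2 = 1813.1416
V2 = sqrt(800480.8856) = 894.6960 m/s

894.6960 m/s


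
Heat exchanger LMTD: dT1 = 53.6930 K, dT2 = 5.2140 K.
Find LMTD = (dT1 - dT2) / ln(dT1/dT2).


dT1/dT2 = 10.2979
ln(dT1/dT2) = 2.3319
LMTD = 48.4790 / 2.3319 = 20.7892 K

20.7892 K


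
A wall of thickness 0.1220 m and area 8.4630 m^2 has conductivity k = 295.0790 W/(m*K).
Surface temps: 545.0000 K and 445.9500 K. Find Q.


dT = 99.0500 K
Q = 295.0790 * 8.4630 * 99.0500 / 0.1220 = 2027483.3344 W

2027483.3344 W


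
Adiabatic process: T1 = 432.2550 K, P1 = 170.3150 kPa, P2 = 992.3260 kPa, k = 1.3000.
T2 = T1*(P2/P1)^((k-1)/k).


(k-1)/k = 0.2308
(P2/P1)^exp = 1.5019
T2 = 432.2550 * 1.5019 = 649.1890 K

649.1890 K


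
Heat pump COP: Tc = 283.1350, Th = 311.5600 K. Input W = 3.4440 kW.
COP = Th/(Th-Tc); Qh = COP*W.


COP = 311.5600 / 28.4250 = 10.9608
Qh = 10.9608 * 3.4440 = 37.7489 kW

COP = 10.9608, Qh = 37.7489 kW


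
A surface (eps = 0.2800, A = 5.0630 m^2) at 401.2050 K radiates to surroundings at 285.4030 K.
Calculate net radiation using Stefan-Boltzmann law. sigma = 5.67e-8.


T^4 = 2.5910e+10
Tsurr^4 = 6.6349e+09
Q = 0.2800 * 5.67e-8 * 5.0630 * 1.9275e+10 = 1549.3266 W

1549.3266 W


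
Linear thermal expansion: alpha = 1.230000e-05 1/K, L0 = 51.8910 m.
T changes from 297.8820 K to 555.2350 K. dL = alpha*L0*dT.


dT = 257.3530 K
dL = 1.230000e-05 * 51.8910 * 257.3530 = 0.164258 m
L_final = 52.055258 m

dL = 0.164258 m


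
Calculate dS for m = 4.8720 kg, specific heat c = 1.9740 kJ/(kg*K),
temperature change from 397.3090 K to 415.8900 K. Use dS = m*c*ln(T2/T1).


T2/T1 = 1.0468
ln(T2/T1) = 0.0457
dS = 4.8720 * 1.9740 * 0.0457 = 0.4396 kJ/K

0.4396 kJ/K


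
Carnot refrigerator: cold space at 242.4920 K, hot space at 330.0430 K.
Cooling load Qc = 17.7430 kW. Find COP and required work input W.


COP = 242.4920 / 87.5510 = 2.7697
W = 17.7430 / 2.7697 = 6.4061 kW

COP = 2.7697, W = 6.4061 kW


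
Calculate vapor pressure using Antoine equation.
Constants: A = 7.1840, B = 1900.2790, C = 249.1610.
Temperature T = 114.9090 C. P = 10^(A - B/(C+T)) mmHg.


C+T = 364.0700
B/(C+T) = 5.2195
log10(P) = 7.1840 - 5.2195 = 1.9645
P = 10^1.9645 = 92.1419 mmHg

92.1419 mmHg


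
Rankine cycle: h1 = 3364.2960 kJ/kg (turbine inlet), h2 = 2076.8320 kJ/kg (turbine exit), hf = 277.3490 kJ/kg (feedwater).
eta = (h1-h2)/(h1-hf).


W = 1287.4640 kJ/kg
Q_in = 3086.9470 kJ/kg
eta = 0.4171 = 41.7067%

eta = 41.7067%


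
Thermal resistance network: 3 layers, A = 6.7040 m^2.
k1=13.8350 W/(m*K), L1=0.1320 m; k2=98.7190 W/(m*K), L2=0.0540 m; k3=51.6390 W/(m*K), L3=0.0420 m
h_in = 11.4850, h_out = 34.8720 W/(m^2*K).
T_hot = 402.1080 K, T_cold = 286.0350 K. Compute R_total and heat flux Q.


R_conv_in = 1/(11.4850*6.7040) = 0.0130
R_1 = 0.1320/(13.8350*6.7040) = 0.0014
R_2 = 0.0540/(98.7190*6.7040) = 8.1594e-05
R_3 = 0.0420/(51.6390*6.7040) = 0.0001
R_conv_out = 1/(34.8720*6.7040) = 0.0043
R_total = 0.0189 K/W
Q = 116.0730 / 0.0189 = 6144.2334 W

R_total = 0.0189 K/W, Q = 6144.2334 W


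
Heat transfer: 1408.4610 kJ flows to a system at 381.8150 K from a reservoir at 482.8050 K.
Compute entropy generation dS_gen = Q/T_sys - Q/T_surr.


dS_sys = 1408.4610/381.8150 = 3.6889 kJ/K
dS_surr = -1408.4610/482.8050 = -2.9172 kJ/K
dS_gen = 3.6889 - 2.9172 = 0.7716 kJ/K (irreversible)

dS_gen = 0.7716 kJ/K, irreversible


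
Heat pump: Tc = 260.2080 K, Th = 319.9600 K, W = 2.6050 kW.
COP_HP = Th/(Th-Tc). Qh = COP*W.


COP = 319.9600 / 59.7520 = 5.3548
Qh = 5.3548 * 2.6050 = 13.9493 kW

COP = 5.3548, Qh = 13.9493 kW


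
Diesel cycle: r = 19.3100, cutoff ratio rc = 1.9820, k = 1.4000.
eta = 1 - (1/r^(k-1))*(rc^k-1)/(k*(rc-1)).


r^(k-1) = 3.2682
rc^k = 2.6058
eta = 0.6426 = 64.2607%

64.2607%


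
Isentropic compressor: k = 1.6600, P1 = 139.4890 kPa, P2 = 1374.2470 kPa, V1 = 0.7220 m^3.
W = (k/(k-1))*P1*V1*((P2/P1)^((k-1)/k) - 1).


(k-1)/k = 0.3976
(P2/P1)^exp = 2.4832
W = 2.5152 * 139.4890 * 0.7220 * (2.4832 - 1) = 375.7059 kJ

375.7059 kJ


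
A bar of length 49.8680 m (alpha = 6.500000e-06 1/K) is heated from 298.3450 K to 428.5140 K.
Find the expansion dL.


dT = 130.1690 K
dL = 6.500000e-06 * 49.8680 * 130.1690 = 0.042193 m
L_final = 49.910193 m

dL = 0.042193 m


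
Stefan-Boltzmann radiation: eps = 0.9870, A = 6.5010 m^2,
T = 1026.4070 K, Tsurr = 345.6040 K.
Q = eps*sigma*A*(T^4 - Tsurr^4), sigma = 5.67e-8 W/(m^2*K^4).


T^4 = 1.1099e+12
Tsurr^4 = 1.4266e+10
Q = 0.9870 * 5.67e-8 * 6.5010 * 1.0956e+12 = 398602.6764 W

398602.6764 W


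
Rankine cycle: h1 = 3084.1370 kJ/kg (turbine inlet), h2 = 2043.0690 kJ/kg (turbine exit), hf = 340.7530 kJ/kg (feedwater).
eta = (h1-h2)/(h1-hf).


W = 1041.0680 kJ/kg
Q_in = 2743.3840 kJ/kg
eta = 0.3795 = 37.9483%

eta = 37.9483%


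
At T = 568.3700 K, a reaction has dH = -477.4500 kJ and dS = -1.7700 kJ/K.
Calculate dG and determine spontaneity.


T*dS = 568.3700 * -1.7700 = -1006.0149 kJ
dG = -477.4500 + 1006.0149 = 528.5649 kJ (non-spontaneous)

dG = 528.5649 kJ, non-spontaneous
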